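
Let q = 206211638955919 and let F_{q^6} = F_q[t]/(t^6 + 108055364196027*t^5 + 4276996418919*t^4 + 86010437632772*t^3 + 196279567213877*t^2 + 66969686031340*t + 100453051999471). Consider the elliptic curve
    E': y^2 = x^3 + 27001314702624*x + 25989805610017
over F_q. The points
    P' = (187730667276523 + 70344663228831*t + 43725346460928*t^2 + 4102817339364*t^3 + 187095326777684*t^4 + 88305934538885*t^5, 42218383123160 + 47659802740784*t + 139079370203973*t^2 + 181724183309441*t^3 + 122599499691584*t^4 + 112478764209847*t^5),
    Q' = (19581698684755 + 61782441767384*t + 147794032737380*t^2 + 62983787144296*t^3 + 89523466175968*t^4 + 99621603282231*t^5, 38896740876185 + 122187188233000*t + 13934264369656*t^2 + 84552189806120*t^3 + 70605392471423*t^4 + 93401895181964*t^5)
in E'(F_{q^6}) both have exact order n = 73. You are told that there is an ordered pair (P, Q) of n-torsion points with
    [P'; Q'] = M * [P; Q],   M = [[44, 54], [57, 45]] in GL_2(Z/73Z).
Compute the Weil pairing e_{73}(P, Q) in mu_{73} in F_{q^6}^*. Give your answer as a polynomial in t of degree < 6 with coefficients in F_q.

67828310754552 + 161632629845581*t + 109515653872356*t^2 + 73422626594522*t^3 + 202653205434478*t^4 + 126684482141510*t^5

e_{73}(aP+bQ,cP+dQ) = e_{73}(P,Q)^(ad-bc); with (a,b,c,d)=(44,54,57,45) this gives the det-73 law.
det(M) mod 73 = 70; its inverse in (Z/73)^* is 24 (check: 70*24 mod 73 = 1).
n = 73 = (1001001)_2 (7 bits, wt 3); accumulate f_{73,P'}(Q'+S)/f_{73,P'}(S) along the 6-step ladder.
e_{73}(P',Q') = 41488296781523 + 157581218183612*t + 153951368259297*t^2 + 3006155682181*t^3 + 149919681594410*t^4 + 54130633150911*t^5.
Raise to 24: e(P,Q) = 67828310754552 + 161632629845581*t + 109515653872356*t^2 + 73422626594522*t^3 + 202653205434478*t^4 + 126684482141510*t^5 in mu_{73}.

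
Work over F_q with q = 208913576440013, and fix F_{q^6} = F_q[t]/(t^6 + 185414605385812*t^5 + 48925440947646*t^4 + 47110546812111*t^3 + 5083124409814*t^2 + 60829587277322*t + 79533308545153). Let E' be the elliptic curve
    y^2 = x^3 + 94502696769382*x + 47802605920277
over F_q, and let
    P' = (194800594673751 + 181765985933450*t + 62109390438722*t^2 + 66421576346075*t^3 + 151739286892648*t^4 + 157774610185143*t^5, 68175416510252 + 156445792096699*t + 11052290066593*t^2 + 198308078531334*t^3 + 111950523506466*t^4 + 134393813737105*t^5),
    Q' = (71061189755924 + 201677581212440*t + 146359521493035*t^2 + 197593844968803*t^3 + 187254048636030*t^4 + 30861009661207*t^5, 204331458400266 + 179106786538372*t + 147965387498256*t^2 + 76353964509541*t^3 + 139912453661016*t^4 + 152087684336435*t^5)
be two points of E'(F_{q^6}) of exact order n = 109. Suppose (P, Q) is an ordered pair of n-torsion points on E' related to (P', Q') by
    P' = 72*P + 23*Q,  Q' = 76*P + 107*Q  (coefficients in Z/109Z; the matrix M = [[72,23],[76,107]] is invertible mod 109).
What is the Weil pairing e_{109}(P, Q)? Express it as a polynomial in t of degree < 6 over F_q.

3615977337564 + 3388206709354*t + 60181215292746*t^2 + 116463732030469*t^3 + 184177927298848*t^4 + 70776037851297*t^5

e_{109}(aP+bQ,cP+dQ) = e_{109}(P,Q)^(ad-bc); with (a,b,c,d)=(72,23,76,107) this gives the det-109 law.
det M = 72*107 - 23*76 = 5956 = 70 (mod 109); 70^{-1} = 95 (mod 109).
Build f_{109,P'} and f_{109,Q'} via the 7-bit ladder of 109=1101101_2; evaluate at shifted divisors; quotient in F_{208913576440013^6}.
Result: e(P',Q') = 31951479966769 + 201083294975449*t + 32385652151153*t^2 + 30526914403278*t^3 + 157496717554845*t^4 + 172542505231542*t^5.
e_{109}(P,Q) = (31951479966769 + 201083294975449*t + 32385652151153*t^2 + 30526914403278*t^3 + 157496717554845*t^4 + 172542505231542*t^5)^{95} = 3615977337564 + 3388206709354*t + 60181215292746*t^2 + 116463732030469*t^3 + 184177927298848*t^4 + 70776037851297*t^5.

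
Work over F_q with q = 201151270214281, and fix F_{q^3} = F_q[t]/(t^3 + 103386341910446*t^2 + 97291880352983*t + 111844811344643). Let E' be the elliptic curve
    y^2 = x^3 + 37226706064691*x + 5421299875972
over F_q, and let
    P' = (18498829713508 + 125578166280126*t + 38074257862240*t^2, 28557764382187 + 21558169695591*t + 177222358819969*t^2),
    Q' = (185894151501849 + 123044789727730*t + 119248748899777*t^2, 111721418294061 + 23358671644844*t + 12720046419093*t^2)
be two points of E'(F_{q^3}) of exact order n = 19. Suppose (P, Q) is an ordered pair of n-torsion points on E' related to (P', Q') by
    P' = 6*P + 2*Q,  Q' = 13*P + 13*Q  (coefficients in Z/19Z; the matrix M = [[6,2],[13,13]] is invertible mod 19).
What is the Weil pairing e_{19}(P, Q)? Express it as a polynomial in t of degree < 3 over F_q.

e_{19} is bilinear + alternating on E[19], so e_{19}(6*P + 2*Q, 13*P + 13*Q) = e_{19}(P,Q)^(6*13-2*13).
det M = 6*13 - 2*13 = 52 = 14 (mod 19); 14^{-1} = 15 (mod 19).
Build f_{19,P'} and f_{19,Q'} via the 5-bit ladder of 19=10011_2; evaluate at shifted divisors; quotient in F_{201151270214281^3}.
Miller gives e_{19}(P',Q') = 175600226142346 + 173170919044975*t + 183146277979249*t^2 in F_{201151270214281^3}.
Finally e_{19}(P,Q) = 128528253435635 + 154588135584720*t + 7266252662998*t^2.

128528253435635 + 154588135584720*t + 7266252662998*t^2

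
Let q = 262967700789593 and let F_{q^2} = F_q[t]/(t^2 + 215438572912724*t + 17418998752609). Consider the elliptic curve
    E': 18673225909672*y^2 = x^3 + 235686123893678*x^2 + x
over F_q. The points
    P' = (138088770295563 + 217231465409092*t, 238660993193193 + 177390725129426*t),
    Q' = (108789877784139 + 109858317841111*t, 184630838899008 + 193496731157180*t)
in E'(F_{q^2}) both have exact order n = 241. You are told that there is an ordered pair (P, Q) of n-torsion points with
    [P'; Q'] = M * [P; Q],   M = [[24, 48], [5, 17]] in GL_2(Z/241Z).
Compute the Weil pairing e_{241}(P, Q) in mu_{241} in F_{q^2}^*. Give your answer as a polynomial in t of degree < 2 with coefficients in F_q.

Alternating bilinearity on E[241] (values in mu_{241} in F_{262967700789593^2}) gives e(P',Q') = e(P,Q)^det(M).
So e_{241}(P,Q) = e_{241}(P',Q')^{33}, since 168*33 = 1 mod 241.
Set x_W=56893181083706*u+206143174666810, y_W=56893181083706*v; then E': y_W^2=x_W^3+69830213716770*x_W.
n = 241 = (11110001)_2 (8 bits, wt 5); accumulate f_{241,P'}(Q'+S)/f_{241,P'}(S) along the 7-step ladder.
Result: e(P',Q') = 153914988441359 + 55658165677076*t.
Finally e_{241}(P,Q) = 161574262967685 + 63171450391531*t.

161574262967685 + 63171450391531*t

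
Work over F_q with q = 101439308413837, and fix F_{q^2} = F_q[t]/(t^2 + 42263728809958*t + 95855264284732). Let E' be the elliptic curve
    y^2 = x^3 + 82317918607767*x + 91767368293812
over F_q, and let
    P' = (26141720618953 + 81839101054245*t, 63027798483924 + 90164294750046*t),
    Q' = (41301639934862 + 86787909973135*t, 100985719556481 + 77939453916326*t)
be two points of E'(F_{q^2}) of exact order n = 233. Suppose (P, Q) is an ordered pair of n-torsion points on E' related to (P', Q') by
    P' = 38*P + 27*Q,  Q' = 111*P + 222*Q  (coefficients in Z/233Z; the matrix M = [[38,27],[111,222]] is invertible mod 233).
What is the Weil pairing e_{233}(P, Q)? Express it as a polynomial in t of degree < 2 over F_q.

e_{233} is bilinear + alternating on E[233], so e_{233}(38*P + 27*Q, 111*P + 222*Q) = e_{233}(P,Q)^(38*222-27*111).
So e_{233}(P,Q) = e_{233}(P',Q')^{67}, since 80*67 = 1 mod 233.
n = 233 = (11101001)_2 (8 bits, wt 5); accumulate f_{233,P'}(Q'+S)/f_{233,P'}(S) along the 7-step ladder.
Miller gives e_{233}(P',Q') = 18930267634562 + 51336439847189*t in F_{101439308413837^2}.
Thus e_{233}(P,Q) = 95562584745908 + 76767693482416*t.

95562584745908 + 76767693482416*t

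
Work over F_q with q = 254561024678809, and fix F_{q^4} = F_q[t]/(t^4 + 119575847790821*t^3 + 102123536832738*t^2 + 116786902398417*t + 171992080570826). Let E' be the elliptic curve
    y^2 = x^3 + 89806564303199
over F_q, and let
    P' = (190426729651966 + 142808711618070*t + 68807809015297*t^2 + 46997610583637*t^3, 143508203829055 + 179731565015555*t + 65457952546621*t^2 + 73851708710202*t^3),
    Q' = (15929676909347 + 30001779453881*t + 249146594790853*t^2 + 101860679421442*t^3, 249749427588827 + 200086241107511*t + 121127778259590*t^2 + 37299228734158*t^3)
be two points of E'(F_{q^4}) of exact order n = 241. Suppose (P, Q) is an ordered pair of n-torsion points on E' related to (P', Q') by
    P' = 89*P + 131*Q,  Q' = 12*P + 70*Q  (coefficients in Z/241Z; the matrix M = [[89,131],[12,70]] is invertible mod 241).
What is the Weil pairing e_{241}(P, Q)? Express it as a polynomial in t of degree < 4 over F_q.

139272222902518 + 14121175100450*t + 12505856721591*t^2 + 209051745096276*t^3

e_{241} is bilinear + alternating on E[241], so e_{241}(89*P + 131*Q, 12*P + 70*Q) = e_{241}(P,Q)^(89*70-131*12).
So e_{241}(P,Q) = e_{241}(P',Q')^{180}, since 79*180 = 1 mod 241.
8-bit Miller (11110001) on E'/F_{254561024678809} with a'=0, b'=89806564303199: accumulate tangent/chord ratios at Q'+S and P'+S'.
Result: e(P',Q') = 96290965854520 + 9327104737555*t + 239259055573134*t^2 + 210058938641139*t^3.
Raise to 180: e(P,Q) = 139272222902518 + 14121175100450*t + 12505856721591*t^2 + 209051745096276*t^3 in mu_{241}.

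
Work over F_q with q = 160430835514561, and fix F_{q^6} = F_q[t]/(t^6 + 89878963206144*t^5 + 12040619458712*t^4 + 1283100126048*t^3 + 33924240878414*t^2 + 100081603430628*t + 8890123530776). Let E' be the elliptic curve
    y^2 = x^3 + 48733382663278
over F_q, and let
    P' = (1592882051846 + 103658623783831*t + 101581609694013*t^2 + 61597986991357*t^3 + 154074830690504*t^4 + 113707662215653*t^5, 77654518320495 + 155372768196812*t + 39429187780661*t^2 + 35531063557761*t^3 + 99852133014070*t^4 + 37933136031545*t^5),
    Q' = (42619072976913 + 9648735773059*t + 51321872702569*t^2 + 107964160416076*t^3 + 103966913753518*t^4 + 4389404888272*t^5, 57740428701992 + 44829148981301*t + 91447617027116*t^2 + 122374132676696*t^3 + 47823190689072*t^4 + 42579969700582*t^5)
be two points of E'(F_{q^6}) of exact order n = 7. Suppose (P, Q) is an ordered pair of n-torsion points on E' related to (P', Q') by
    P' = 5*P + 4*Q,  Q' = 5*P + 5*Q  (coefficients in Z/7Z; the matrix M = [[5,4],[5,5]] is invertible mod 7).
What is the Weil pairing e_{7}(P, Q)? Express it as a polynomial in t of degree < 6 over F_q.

138815798885324 + 144499514186101*t + 43613712037557*t^2 + 69005516751455*t^3 + 130440557702201*t^4 + 84677366419711*t^5

Under M = [[5,4],[5,5]] in GL_2(Z/7), e_{7}(P',Q') = e_{7}(P,Q)^(5*5-4*5 mod 7).
Hence e(P,Q) = e(P',Q')^{3} where 3 = 5^{-1} mod 7.
Run Miller on y^2=x^3+48733382663278 over F_{160430835514561}: ladder 111 (3 bits); e = f_P(D_Q)/f_Q(D_P).
So e_{7}(P',Q') = 65105604570265 + 14283511490744*t + 73193484206690*t^2 + 54986224621908*t^3 + 68522947429712*t^4 + 21597520055812*t^5.
Finally e_{7}(P,Q) = 138815798885324 + 144499514186101*t + 43613712037557*t^2 + 69005516751455*t^3 + 130440557702201*t^4 + 84677366419711*t^5.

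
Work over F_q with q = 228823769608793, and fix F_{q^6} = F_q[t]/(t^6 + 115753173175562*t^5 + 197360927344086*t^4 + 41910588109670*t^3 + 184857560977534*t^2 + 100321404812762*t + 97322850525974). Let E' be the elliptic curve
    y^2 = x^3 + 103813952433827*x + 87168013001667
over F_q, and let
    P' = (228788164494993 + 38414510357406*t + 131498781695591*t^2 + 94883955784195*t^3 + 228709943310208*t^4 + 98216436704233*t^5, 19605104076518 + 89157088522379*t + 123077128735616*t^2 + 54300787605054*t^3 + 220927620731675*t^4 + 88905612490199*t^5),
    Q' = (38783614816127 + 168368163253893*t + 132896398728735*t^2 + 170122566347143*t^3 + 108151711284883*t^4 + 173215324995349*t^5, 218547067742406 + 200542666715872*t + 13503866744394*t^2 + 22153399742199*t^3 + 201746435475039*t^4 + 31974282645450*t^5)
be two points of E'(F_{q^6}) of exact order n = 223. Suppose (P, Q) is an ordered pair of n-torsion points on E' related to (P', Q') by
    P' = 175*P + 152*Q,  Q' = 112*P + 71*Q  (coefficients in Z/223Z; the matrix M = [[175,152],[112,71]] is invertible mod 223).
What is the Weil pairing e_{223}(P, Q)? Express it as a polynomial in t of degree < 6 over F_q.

Since e_{223}(P,P)=e_{223}(Q,Q)=1 and e_{223}(Q,P)=e_{223}(P,Q)^{-1}, expanding e_{223}(175*P + 152*Q,112*P + 71*Q) leaves e(P,Q)^det(M).
175*71 - 152*112 = -4599; reduced mod 223: det = 84, inverse 77.
Build f_{223,P'} and f_{223,Q'} via the 8-bit ladder of 223=11011111_2; evaluate at shifted divisors; quotient in F_{228823769608793^6}.
e_{223}(P',Q') = 78405850966257 + 121960945874995*t + 82607344373097*t^2 + 70542915632086*t^3 + 57956370666114*t^4 + 101086383806003*t^5.
(78405850966257 + 121960945874995*t + 82607344373097*t^2 + 70542915632086*t^3 + 57956370666114*t^4 + 101086383806003*t^5)^{77} mod (228823769608793,f) = 19951710446879 + 199708443039104*t + 90308397772584*t^2 + 131017895576053*t^3 + 126995115984459*t^4 + 214313789837924*t^5.

19951710446879 + 199708443039104*t + 90308397772584*t^2 + 131017895576053*t^3 + 126995115984459*t^4 + 214313789837924*t^5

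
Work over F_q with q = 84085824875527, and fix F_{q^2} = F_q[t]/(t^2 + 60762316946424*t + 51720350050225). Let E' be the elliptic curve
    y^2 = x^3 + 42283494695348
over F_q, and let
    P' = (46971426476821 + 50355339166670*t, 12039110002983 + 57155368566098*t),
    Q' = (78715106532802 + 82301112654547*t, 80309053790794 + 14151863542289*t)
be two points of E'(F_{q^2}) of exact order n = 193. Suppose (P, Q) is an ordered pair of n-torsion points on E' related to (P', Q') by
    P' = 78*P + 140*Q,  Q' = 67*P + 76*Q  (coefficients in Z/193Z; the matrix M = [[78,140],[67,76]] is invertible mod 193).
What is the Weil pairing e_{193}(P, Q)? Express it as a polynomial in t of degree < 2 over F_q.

18903541838485 + 81844590537921*t

Under M = [[78,140],[67,76]] in GL_2(Z/193), e_{193}(P',Q') = e_{193}(P,Q)^(78*76-140*67 mod 193).
So e_{193}(P,Q) = e_{193}(P',Q')^{79}, since 22*79 = 1 mod 193.
8-bit Miller (11000001) on E'/F_{84085824875527} with a'=0, b'=42283494695348: accumulate tangent/chord ratios at Q'+S and P'+S'.
So e_{193}(P',Q') = 38692912735744 + 65930495100897*t.
Hence e(P,Q) = 18903541838485 + 81844590537921*t in F_{84085824875527^2}^*.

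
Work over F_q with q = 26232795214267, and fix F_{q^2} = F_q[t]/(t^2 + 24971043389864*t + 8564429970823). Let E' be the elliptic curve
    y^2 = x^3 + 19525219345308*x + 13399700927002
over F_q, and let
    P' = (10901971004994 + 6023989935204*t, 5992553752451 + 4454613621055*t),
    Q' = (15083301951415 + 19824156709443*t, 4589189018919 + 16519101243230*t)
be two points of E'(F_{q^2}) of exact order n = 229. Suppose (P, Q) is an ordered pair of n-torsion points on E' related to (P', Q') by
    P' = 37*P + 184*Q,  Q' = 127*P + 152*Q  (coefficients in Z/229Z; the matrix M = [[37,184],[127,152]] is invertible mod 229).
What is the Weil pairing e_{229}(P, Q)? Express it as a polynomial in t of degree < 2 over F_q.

Under M = [[37,184],[127,152]] in GL_2(Z/229), e_{229}(P',Q') = e_{229}(P,Q)^(37*152-184*127 mod 229).
37*152 - 184*127 = -17744; reduced mod 229: det = 118, inverse 33.
Build f_{229,P'} and f_{229,Q'} via the 8-bit ladder of 229=11100101_2; evaluate at shifted divisors; quotient in F_{26232795214267^2}.
e_{229}(P',Q') = 22732923303564 + 5167721560563*t.
e_{229}(P,Q) = (22732923303564 + 5167721560563*t)^{33} = 25992201607885 + 8168776255054*t.

25992201607885 + 8168776255054*t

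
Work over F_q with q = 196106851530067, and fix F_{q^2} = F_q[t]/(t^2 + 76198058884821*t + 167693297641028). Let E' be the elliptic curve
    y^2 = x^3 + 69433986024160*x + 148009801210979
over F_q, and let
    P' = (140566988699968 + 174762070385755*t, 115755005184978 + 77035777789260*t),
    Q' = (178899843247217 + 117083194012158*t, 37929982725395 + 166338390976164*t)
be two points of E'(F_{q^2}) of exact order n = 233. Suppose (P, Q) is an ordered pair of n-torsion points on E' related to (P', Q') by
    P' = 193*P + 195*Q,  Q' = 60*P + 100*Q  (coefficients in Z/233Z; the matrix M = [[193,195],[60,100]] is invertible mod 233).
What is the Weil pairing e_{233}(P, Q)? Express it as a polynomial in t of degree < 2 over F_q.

81430419031799 + 160365836145338*t

Since e_{233}(P,P)=e_{233}(Q,Q)=1 and e_{233}(Q,P)=e_{233}(P,Q)^{-1}, expanding e_{233}(193*P + 195*Q,60*P + 100*Q) leaves e(P,Q)^det(M).
det(M) mod 233 = 144; its inverse in (Z/233)^* is 89 (check: 144*89 mod 233 = 1).
Double-and-add over 11101001: 8-1 doublings, 5-1 additions; each step l_{T,T}/v_{2T} or l_{T,P'}/v at Q'+S for random S.
Miller gives e_{233}(P',Q') = 142322298694360 + 176150012148407*t in F_{196106851530067^2}.
Hence e(P,Q) = 81430419031799 + 160365836145338*t in F_{196106851530067^2}^*.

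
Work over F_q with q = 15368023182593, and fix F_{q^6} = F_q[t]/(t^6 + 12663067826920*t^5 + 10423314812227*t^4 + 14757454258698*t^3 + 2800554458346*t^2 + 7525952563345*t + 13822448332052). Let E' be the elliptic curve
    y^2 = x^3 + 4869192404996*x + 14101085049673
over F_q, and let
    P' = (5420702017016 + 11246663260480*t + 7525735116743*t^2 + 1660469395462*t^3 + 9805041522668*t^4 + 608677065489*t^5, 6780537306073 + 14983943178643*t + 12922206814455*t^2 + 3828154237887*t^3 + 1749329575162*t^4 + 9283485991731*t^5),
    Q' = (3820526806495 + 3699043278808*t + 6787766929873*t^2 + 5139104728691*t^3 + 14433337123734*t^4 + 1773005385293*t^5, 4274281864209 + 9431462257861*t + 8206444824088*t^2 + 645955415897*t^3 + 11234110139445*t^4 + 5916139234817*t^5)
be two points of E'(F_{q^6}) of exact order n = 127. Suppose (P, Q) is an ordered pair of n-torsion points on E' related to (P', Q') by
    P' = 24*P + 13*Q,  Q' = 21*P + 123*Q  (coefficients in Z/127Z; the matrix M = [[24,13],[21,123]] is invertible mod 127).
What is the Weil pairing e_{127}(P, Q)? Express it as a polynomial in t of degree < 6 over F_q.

Under M = [[24,13],[21,123]] in GL_2(Z/127), e_{127}(P',Q') = e_{127}(P,Q)^(24*123-13*21 mod 127).
So e_{127}(P,Q) = e_{127}(P',Q')^{53}, since 12*53 = 1 mod 127.
n = 127 = (1111111)_2 (7 bits, wt 7); accumulate f_{127,P'}(Q'+S)/f_{127,P'}(S) along the 6-step ladder.
So e_{127}(P',Q') = 5107405817475 + 10615936039304*t + 2925997822955*t^2 + 13667016810662*t^3 + 5293304517602*t^4 + 9096940550003*t^5.
(5107405817475 + 10615936039304*t + 2925997822955*t^2 + 13667016810662*t^3 + 5293304517602*t^4 + 9096940550003*t^5)^{53} mod (15368023182593,f) = 5605569321609 + 10189059995974*t + 2379463421613*t^2 + 1692024575726*t^3 + 280571945757*t^4 + 327425973111*t^5.

5605569321609 + 10189059995974*t + 2379463421613*t^2 + 1692024575726*t^3 + 280571945757*t^4 + 327425973111*t^5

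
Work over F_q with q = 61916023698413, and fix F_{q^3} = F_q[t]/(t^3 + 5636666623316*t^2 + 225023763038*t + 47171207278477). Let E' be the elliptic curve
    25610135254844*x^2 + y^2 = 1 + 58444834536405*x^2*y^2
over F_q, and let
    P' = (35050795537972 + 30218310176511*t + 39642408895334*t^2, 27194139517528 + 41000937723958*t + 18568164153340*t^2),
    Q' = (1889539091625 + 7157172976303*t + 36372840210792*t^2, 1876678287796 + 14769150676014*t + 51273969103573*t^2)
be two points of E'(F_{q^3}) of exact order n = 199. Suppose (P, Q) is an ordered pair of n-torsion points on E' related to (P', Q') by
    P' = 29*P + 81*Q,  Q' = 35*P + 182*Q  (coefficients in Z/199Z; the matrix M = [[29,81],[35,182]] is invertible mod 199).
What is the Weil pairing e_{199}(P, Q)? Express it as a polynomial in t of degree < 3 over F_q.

55673634863309 + 49661074140670*t + 6010105306212*t^2

e_{199}(aP+bQ,cP+dQ) = e_{199}(P,Q)^(ad-bc); with (a,b,c,d)=(29,81,35,182) this gives the det-199 law.
29*182 - 81*35 = 2443; reduced mod 199: det = 55, inverse 76.
Edwards a_E,d_E -> Montgomery A=57523004855552,B=56194328370274 -> Weierstrass 61108422848205,49713706251660 via alpha=3689824348806,beta=7270331104213.
Miller loop for e_{199} over F_{61916023698413^3}: bits of 199 = 11000111; 7 double steps + 4 add steps, l/v at each.
Result: e(P',Q') = 51826482355261 + 36109005371913*t + 2965152684019*t^2.
Thus e_{199}(P,Q) = 55673634863309 + 49661074140670*t + 6010105306212*t^2.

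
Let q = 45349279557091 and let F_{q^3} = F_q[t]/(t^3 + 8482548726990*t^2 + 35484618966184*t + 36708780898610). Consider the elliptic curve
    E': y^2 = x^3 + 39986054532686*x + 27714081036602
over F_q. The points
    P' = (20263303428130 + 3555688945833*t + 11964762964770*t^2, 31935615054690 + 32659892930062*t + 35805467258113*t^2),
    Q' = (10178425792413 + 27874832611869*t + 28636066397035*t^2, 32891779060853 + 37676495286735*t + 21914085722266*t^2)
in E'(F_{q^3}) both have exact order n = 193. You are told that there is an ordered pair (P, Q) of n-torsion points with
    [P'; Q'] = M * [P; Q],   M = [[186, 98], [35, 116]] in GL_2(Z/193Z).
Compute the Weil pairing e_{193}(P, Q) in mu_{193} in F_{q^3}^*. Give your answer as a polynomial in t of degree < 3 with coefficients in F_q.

Under M = [[186,98],[35,116]] in GL_2(Z/193), e_{193}(P',Q') = e_{193}(P,Q)^(186*116-98*35 mod 193).
Inverting 4 mod 193: 145. Thus e_{193}(P,Q) = e(P',Q')^{145}.
Run Miller on y^2=x^3+39986054532686*x+27714081036602 over F_{45349279557091}: ladder 11000001 (8 bits); e = f_P(D_Q)/f_Q(D_P).
Miller gives e_{193}(P',Q') = 40475649688755 + 3203759046373*t + 22011137838822*t^2 in F_{45349279557091^3}.
Hence e(P,Q) = 6029190758051 + 21718133721770*t + 13325105750279*t^2 in F_{45349279557091^3}^*.

6029190758051 + 21718133721770*t + 13325105750279*t^2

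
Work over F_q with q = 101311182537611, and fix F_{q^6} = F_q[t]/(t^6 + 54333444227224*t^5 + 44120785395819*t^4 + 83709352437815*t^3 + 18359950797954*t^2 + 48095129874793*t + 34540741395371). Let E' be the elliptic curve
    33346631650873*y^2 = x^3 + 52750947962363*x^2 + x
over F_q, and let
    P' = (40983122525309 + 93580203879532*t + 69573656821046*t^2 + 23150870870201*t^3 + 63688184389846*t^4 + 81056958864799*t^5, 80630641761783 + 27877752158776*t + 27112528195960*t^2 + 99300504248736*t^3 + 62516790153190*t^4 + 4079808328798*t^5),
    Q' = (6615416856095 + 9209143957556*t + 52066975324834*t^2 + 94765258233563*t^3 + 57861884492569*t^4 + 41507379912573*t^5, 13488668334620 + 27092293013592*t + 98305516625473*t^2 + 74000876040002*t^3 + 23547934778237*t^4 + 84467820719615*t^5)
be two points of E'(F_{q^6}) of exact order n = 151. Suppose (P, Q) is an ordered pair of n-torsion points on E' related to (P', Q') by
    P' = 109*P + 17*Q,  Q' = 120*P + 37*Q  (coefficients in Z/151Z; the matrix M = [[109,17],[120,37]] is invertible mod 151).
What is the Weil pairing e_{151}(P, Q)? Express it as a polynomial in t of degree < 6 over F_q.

84607089527942 + 45308631706465*t + 46791806181737*t^2 + 24474177088747*t^3 + 98280072517940*t^4 + 16715523493508*t^5

e_{151} is bilinear + alternating on E[151], so e_{151}(109*P + 17*Q, 120*P + 37*Q) = e_{151}(P,Q)^(109*37-17*120).
det(M) mod 151 = 30; its inverse in (Z/151)^* is 146 (check: 30*146 mod 151 = 1).
Set x_W=14502798079764*u+10577292527050, y_W=14502798079764*v; then E': y_W^2=x_W^3+19563766884874*x_W+49356368853262.
Build f_{151,P'} and f_{151,Q'} via the 8-bit ladder of 151=10010111_2; evaluate at shifted divisors; quotient in F_{101311182537611^6}.
The quotient is 92964943271295 + 74628748733654*t + 91738119643255*t^2 + 92461169047573*t^3 + 47567239236395*t^4 + 51611662963495*t^5.
e_{151}(P,Q) = (92964943271295 + 74628748733654*t + 91738119643255*t^2 + 92461169047573*t^3 + 47567239236395*t^4 + 51611662963495*t^5)^{146} = 84607089527942 + 45308631706465*t + 46791806181737*t^2 + 24474177088747*t^3 + 98280072517940*t^4 + 16715523493508*t^5.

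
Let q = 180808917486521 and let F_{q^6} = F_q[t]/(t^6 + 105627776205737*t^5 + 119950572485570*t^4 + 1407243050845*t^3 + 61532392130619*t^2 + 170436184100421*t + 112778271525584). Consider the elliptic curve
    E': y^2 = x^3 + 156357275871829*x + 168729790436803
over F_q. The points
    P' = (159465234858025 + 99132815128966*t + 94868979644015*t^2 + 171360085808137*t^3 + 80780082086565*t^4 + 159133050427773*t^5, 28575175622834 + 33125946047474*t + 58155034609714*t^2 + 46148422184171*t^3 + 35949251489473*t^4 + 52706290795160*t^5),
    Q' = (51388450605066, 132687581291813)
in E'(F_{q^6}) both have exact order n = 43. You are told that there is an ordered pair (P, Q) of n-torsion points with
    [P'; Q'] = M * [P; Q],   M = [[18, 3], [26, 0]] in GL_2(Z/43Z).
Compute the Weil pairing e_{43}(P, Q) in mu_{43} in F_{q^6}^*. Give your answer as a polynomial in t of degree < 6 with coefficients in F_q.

Since e_{43}(P,P)=e_{43}(Q,Q)=1 and e_{43}(Q,P)=e_{43}(P,Q)^{-1}, expanding e_{43}(18*P + 3*Q,26*P) leaves e(P,Q)^det(M).
Hence e(P,Q) = e(P',Q')^{27} where 27 = 8^{-1} mod 43.
Miller loop for e_{43} over F_{180808917486521^6}: bits of 43 = 101011; 5 double steps + 3 add steps, l/v at each.
So e_{43}(P',Q') = 82895865729838 + 154349127297352*t + 48046415196316*t^2 + 135288105837714*t^3 + 99264779531077*t^4 + 146247752722048*t^5.
Hence e(P,Q) = 6126462710527 + 93523811243294*t + 35168217144582*t^2 + 158969433879352*t^3 + 113192038485075*t^4 + 104805250441330*t^5 in F_{180808917486521^6}^*.

6126462710527 + 93523811243294*t + 35168217144582*t^2 + 158969433879352*t^3 + 113192038485075*t^4 + 104805250441330*t^5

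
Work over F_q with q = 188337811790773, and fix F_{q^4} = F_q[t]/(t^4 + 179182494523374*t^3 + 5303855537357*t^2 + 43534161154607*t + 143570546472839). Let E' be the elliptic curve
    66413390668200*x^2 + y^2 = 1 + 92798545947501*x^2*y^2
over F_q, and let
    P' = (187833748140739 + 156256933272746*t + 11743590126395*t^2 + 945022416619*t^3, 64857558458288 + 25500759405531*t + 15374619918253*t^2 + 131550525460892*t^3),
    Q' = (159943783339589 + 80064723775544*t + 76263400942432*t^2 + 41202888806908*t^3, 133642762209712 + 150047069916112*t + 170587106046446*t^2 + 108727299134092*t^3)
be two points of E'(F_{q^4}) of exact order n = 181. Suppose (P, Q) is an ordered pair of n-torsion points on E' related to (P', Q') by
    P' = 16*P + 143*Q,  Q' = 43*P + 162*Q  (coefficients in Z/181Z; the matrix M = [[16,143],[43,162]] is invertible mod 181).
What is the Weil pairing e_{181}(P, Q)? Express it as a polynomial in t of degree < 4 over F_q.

Alternating bilinearity on E[181] (values in mu_{181} in F_{188337811790773^4}) gives e(P',Q') = e(P,Q)^det(M).
det(M) mod 181 = 63; its inverse in (Z/181)^* is 23 (check: 63*23 mod 181 = 1).
Edwards a_E,d_E -> Montgomery A=36887662247642,B=84049707763828 -> Weierstrass 0,157829920631921 via alpha=120704228664670,beta=40488164127868.
n = 181 = (10110101)_2 (8 bits, wt 5); accumulate f_{181,P'}(Q'+S)/f_{181,P'}(S) along the 7-step ladder.
So e_{181}(P',Q') = 48348162216229 + 111198538777244*t + 66533793040441*t^2 + 8223498943819*t^3.
Thus e_{181}(P,Q) = 106090797912949 + 156976237464784*t + 118824215390098*t^2 + 100233372784752*t^3.

106090797912949 + 156976237464784*t + 118824215390098*t^2 + 100233372784752*t^3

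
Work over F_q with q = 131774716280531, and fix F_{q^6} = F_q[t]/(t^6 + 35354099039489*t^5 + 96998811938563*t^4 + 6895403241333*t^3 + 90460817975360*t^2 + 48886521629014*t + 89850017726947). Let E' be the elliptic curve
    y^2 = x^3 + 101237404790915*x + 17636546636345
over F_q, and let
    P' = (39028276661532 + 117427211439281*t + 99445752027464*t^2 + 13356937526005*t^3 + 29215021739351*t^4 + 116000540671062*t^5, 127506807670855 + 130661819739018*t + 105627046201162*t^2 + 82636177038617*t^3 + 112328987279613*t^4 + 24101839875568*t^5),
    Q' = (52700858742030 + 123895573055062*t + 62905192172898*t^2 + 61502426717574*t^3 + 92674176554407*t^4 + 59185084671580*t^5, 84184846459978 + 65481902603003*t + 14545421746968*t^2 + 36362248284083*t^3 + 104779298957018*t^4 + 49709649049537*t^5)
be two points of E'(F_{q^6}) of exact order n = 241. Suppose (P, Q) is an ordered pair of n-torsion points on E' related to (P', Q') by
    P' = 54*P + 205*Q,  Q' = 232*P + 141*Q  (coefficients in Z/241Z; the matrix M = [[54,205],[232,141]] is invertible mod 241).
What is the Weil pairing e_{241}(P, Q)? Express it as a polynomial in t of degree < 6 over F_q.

Since e_{241}(P,P)=e_{241}(Q,Q)=1 and e_{241}(Q,P)=e_{241}(P,Q)^{-1}, expanding e_{241}(54*P + 205*Q,232*P + 141*Q) leaves e(P,Q)^det(M).
So e_{241}(P,Q) = e_{241}(P',Q')^{237}, since 60*237 = 1 mod 241.
8-bit Miller (11110001) on E'/F_{131774716280531} with a'=101237404790915, b'=17636546636345: accumulate tangent/chord ratios at Q'+S and P'+S'.
f_P(D_Q)/f_Q(D_P) = 36548409927470 + 7559163565018*t + 87017671858280*t^2 + 36789214751052*t^3 + 91406089717330*t^4 + 121100994870298*t^5.
e_{241}(P,Q) = (36548409927470 + 7559163565018*t + 87017671858280*t^2 + 36789214751052*t^3 + 91406089717330*t^4 + 121100994870298*t^5)^{237} = 110013305397488 + 97935967328010*t + 110402922254463*t^2 + 90414041869644*t^3 + 128433343306934*t^4 + 2701872250877*t^5.

110013305397488 + 97935967328010*t + 110402922254463*t^2 + 90414041869644*t^3 + 128433343306934*t^4 + 2701872250877*t^5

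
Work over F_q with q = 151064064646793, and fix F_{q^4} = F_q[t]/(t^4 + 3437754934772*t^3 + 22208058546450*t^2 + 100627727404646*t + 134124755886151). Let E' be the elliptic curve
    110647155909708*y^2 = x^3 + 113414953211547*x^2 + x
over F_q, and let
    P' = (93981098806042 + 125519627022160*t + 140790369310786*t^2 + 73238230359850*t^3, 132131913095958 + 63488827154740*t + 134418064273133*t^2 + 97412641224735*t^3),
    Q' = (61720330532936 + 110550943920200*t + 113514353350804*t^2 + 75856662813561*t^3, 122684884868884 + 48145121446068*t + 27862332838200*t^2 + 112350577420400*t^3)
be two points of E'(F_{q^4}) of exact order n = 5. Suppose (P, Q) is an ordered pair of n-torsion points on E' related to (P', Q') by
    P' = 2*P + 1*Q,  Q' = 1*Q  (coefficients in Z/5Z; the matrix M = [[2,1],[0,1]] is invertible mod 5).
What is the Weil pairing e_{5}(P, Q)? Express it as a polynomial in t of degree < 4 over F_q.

32433946822731 + 61324346906957*t + 24301505507506*t^2 + 86601291815963*t^3

e_{5}(aP+bQ,cP+dQ) = e_{5}(P,Q)^(ad-bc); with (a,b,c,d)=(2,1,0,1) this gives the det-5 law.
2*1 - 1*0 = 2; reduced mod 5: det = 2, inverse 3.
Montgomery->Weierstrass: x_W = 54302032644051*x+132796043831091, y_W=54302032644051*y on F_{151064064646793}; lands on y^2=x^3+130000306569223*x+81498062550503.
Build f_{5,P'} and f_{5,Q'} via the 3-bit ladder of 5=101_2; evaluate at shifted divisors; quotient in F_{151064064646793^4}.
f_P(D_Q)/f_Q(D_P) = 53110224442928 + 119377511533017*t + 108472552709354*t^2 + 42889723767483*t^3.
Raise to 3: e(P,Q) = 32433946822731 + 61324346906957*t + 24301505507506*t^2 + 86601291815963*t^3 in mu_{5}.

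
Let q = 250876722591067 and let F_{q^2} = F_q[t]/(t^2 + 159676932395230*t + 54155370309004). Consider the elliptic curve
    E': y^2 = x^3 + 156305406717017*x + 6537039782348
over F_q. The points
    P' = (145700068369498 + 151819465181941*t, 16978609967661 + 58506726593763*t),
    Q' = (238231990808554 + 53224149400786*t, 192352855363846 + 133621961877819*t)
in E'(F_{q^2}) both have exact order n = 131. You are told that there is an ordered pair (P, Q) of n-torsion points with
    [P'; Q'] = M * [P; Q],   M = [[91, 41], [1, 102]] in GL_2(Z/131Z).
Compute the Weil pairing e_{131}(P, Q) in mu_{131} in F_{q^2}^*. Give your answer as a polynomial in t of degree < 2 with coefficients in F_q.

Alternating bilinearity on E[131] (values in mu_{131} in F_{250876722591067^2}) gives e(P',Q') = e(P,Q)^det(M).
Inverting 71 mod 131: 24. Thus e_{131}(P,Q) = e(P',Q')^{24}.
Run Miller on y^2=x^3+156305406717017*x+6537039782348 over F_{250876722591067}: ladder 10000011 (8 bits); e = f_P(D_Q)/f_Q(D_P).
Miller gives e_{131}(P',Q') = 103340452277138 + 24302638171192*t in F_{250876722591067^2}.
e_{131}(P,Q) = (103340452277138 + 24302638171192*t)^{24} = 239019056842644 + 211661968823270*t.

239019056842644 + 211661968823270*t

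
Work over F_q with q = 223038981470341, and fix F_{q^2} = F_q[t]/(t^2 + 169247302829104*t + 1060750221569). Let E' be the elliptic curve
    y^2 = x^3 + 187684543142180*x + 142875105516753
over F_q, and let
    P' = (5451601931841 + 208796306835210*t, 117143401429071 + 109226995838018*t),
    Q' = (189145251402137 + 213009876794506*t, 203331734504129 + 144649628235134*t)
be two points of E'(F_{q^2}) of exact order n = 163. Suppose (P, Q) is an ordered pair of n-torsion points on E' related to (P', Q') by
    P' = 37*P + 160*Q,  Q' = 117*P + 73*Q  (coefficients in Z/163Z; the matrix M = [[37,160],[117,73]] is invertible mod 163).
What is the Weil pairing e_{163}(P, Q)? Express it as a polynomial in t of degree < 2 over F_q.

118541054939361 + 149101627742217*t

Since e_{163}(P,P)=e_{163}(Q,Q)=1 and e_{163}(Q,P)=e_{163}(P,Q)^{-1}, expanding e_{163}(37*P + 160*Q,117*P + 73*Q) leaves e(P,Q)^det(M).
det(M) mod 163 = 118; its inverse in (Z/163)^* is 134 (check: 118*134 mod 163 = 1).
Build f_{163,P'} and f_{163,Q'} via the 8-bit ladder of 163=10100011_2; evaluate at shifted divisors; quotient in F_{223038981470341^2}.
So e_{163}(P',Q') = 99394414656821 + 214849730710786*t.
Raise to 134: e(P,Q) = 118541054939361 + 149101627742217*t in mu_{163}.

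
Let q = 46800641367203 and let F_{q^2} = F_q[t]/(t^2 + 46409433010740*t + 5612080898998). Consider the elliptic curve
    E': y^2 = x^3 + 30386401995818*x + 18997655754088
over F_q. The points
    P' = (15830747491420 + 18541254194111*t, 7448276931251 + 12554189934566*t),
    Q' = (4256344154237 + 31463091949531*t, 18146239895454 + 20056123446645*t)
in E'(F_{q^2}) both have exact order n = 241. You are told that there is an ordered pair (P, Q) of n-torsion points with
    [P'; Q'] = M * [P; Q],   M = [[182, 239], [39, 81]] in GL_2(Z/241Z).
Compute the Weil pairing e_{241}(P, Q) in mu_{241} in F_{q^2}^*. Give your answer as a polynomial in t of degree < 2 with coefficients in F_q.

3952704250988 + 22341171094913*t

Under M = [[182,239],[39,81]] in GL_2(Z/241), e_{241}(P',Q') = e_{241}(P,Q)^(182*81-239*39 mod 241).
det M = 182*81 - 239*39 = 5421 = 119 (mod 241); 119^{-1} = 160 (mod 241).
Double-and-add over 11110001: 8-1 doublings, 5-1 additions; each step l_{T,T}/v_{2T} or l_{T,P'}/v at Q'+S for random S.
Miller gives e_{241}(P',Q') = 16489557390525 + 28038756450428*t in F_{46800641367203^2}.
Hence e(P,Q) = 3952704250988 + 22341171094913*t in F_{46800641367203^2}^*.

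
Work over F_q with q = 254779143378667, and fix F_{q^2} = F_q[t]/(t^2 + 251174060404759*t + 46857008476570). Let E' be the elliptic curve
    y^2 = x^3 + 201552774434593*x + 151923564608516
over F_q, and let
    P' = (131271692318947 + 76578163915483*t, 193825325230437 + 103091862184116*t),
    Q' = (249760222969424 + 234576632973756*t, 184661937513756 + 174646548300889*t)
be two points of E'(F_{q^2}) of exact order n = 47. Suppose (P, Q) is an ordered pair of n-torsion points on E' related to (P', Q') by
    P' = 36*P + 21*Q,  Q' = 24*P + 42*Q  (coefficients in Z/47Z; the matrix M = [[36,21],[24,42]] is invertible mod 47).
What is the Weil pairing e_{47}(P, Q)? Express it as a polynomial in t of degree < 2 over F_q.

216678148023517 + 88717406997150*t

The 47-Weil pairing on E[47] over F_{254779143378667} is alternating-bilinear: e_{47}(P',Q') = e_{47}(P,Q)^det(M).
Hence e(P,Q) = e(P',Q')^{9} where 9 = 21^{-1} mod 47.
Double-and-add over 101111: 6-1 doublings, 5-1 additions; each step l_{T,T}/v_{2T} or l_{T,P'}/v at Q'+S for random S.
The quotient is 226753404396347 + 183927878305931*t.
(226753404396347 + 183927878305931*t)^{9} mod (254779143378667,f) = 216678148023517 + 88717406997150*t.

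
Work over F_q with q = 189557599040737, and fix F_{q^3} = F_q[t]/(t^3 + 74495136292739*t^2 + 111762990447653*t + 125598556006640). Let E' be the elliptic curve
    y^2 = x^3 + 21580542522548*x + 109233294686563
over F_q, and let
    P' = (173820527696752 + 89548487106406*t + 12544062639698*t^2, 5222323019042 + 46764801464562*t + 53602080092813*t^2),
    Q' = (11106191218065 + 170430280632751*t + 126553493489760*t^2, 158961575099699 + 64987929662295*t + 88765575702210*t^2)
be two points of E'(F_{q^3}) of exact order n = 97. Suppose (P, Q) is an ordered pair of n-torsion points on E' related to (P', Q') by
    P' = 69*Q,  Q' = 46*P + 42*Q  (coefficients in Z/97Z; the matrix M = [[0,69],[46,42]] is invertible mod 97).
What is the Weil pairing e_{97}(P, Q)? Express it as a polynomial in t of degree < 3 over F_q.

The 97-Weil pairing on E[97] over F_{189557599040737} is alternating-bilinear: e_{97}(P',Q') = e_{97}(P,Q)^det(M).
0*42 - 69*46 = -3174; reduced mod 97: det = 27, inverse 18.
Run Miller on y^2=x^3+21580542522548*x+109233294686563 over F_{189557599040737}: ladder 1100001 (7 bits); e = f_P(D_Q)/f_Q(D_P).
Result: e(P',Q') = 5080432177925 + 13804921592602*t + 65580312565200*t^2.
(5080432177925 + 13804921592602*t + 65580312565200*t^2)^{18} mod (189557599040737,f) = 179647263406752 + 42761607721288*t + 1651095129330*t^2.

179647263406752 + 42761607721288*t + 1651095129330*t^2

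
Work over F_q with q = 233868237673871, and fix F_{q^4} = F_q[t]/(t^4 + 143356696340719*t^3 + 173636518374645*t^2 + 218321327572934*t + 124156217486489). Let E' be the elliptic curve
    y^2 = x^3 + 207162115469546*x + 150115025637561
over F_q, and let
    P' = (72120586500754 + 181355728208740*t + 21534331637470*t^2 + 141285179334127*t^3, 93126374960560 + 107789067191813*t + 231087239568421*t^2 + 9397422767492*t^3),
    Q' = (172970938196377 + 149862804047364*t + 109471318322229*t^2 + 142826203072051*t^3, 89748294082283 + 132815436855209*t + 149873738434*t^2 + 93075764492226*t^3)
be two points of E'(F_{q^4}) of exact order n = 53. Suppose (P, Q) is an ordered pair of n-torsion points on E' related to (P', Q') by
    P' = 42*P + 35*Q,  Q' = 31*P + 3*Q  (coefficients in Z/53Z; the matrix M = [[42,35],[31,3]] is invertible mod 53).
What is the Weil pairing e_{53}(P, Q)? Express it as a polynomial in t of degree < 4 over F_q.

165095776050910 + 231910199776681*t + 84077176979698*t^2 + 210991717128837*t^3

e_{53}(aP+bQ,cP+dQ) = e_{53}(P,Q)^(ad-bc); with (a,b,c,d)=(42,35,31,3) this gives the det-53 law.
det(M) mod 53 = 48; its inverse in (Z/53)^* is 21 (check: 48*21 mod 53 = 1).
n = 53 = (110101)_2 (6 bits, wt 4); accumulate f_{53,P'}(Q'+S)/f_{53,P'}(S) along the 5-step ladder.
f_P(D_Q)/f_Q(D_P) = 26546988207536 + 92213940918906*t + 47579138876513*t^2 + 199555180481483*t^3.
e_{53}(P,Q) = (26546988207536 + 92213940918906*t + 47579138876513*t^2 + 199555180481483*t^3)^{21} = 165095776050910 + 231910199776681*t + 84077176979698*t^2 + 210991717128837*t^3.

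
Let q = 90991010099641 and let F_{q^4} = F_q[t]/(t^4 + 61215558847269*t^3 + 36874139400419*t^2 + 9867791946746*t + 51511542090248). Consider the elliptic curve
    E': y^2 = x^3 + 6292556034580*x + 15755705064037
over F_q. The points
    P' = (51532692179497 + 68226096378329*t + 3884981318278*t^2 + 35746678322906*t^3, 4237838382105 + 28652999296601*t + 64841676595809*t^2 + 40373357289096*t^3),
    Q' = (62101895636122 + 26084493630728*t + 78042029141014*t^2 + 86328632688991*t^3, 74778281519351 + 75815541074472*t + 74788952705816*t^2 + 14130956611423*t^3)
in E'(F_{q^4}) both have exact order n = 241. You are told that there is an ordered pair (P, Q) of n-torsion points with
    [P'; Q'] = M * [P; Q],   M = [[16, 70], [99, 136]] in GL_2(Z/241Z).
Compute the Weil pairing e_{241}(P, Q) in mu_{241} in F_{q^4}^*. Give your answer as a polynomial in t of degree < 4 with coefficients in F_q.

Under M = [[16,70],[99,136]] in GL_2(Z/241), e_{241}(P',Q') = e_{241}(P,Q)^(16*136-70*99 mod 241).
So e_{241}(P,Q) = e_{241}(P',Q')^{84}, since 66*84 = 1 mod 241.
Run Miller on y^2=x^3+6292556034580*x+15755705064037 over F_{90991010099641}: ladder 11110001 (8 bits); e = f_P(D_Q)/f_Q(D_P).
f_P(D_Q)/f_Q(D_P) = 79220523775348 + 20617661853997*t + 28472617985734*t^2 + 82276315103731*t^3.
Finally e_{241}(P,Q) = 22382976043787 + 39849536682965*t + 59455835494764*t^2 + 20170272632487*t^3.

22382976043787 + 39849536682965*t + 59455835494764*t^2 + 20170272632487*t^3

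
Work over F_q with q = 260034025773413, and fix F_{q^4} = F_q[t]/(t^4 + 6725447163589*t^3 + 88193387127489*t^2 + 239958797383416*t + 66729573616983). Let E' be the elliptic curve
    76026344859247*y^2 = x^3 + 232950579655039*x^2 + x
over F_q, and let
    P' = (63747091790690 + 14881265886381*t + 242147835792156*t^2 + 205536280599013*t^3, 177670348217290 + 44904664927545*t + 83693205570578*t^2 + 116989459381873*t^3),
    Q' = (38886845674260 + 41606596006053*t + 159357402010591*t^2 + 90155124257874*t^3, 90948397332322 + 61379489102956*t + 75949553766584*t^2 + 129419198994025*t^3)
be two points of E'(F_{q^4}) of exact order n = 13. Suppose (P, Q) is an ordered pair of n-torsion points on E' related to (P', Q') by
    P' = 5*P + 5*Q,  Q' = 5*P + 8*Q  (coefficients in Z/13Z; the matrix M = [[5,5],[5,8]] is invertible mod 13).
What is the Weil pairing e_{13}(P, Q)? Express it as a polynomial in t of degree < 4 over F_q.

Under M = [[5,5],[5,8]] in GL_2(Z/13), e_{13}(P',Q') = e_{13}(P,Q)^(5*8-5*5 mod 13).
Inverting 2 mod 13: 7. Thus e_{13}(P,Q) = e(P',Q')^{7}.
Set x_W=118566826127944*u+74593267243758, y_W=118566826127944*v; then E': y_W^2=x_W^3+223973723625850*x_W+178318756383931.
n = 13 = (1101)_2 (4 bits, wt 3); accumulate f_{13,P'}(Q'+S)/f_{13,P'}(S) along the 3-step ladder.
So e_{13}(P',Q') = 100575641714420 + 163939287239229*t + 62765099084309*t^2 + 257292421060689*t^3.
(100575641714420 + 163939287239229*t + 62765099084309*t^2 + 257292421060689*t^3)^{7} mod (260034025773413,f) = 236298076791354 + 216690309360864*t + 159495496815871*t^2 + 155001078176829*t^3.

236298076791354 + 216690309360864*t + 159495496815871*t^2 + 155001078176829*t^3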